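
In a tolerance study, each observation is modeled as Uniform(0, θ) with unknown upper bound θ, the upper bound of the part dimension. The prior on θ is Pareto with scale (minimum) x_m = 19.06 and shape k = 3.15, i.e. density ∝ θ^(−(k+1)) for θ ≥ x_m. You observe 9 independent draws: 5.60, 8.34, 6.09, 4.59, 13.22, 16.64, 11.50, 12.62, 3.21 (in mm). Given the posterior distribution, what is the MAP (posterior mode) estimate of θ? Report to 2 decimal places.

A Pareto(scale x_m, shape k) prior on the upper bound θ of Uniform(0, θ) is conjugate: posterior is Pareto(max(x_m, max xᵢ), k + n).
Sample maximum = 16.64; prior scale x_m = 19.06 → posterior scale = max = 19.06.
Posterior shape = 3.15 + 9 = 12.15.
The Pareto density is decreasing on [x_m, ∞), so the mode is x_m = 19.06.

19.06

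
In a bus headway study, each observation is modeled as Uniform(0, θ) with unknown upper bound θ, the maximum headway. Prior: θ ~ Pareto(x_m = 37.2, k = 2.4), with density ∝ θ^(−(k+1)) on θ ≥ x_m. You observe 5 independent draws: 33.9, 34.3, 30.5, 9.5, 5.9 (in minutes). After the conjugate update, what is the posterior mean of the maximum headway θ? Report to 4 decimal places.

43.0125

A Pareto(scale x_m, shape k) prior on the upper bound θ of Uniform(0, θ) is conjugate: posterior is Pareto(max(x_m, max xᵢ), k + n).
Sample maximum = 34.3; prior scale x_m = 37.2 → posterior scale = max = 37.2.
Posterior shape = 2.4 + 5 = 7.4.
E[θ|data] = k·x_m/(k−1) = 7.4·37.2/6.4 = 43.0125.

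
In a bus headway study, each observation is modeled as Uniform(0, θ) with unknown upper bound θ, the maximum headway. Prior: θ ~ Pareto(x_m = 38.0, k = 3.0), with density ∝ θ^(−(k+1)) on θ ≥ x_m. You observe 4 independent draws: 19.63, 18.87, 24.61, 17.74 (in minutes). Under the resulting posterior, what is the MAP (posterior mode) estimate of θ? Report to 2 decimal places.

A Pareto(scale x_m, shape k) prior on the upper bound θ of Uniform(0, θ) is conjugate: posterior is Pareto(max(x_m, max xᵢ), k + n).
Sample maximum = 24.61; prior scale x_m = 38.0 → posterior scale = max = 38.00.
Posterior shape = 3.0 + 4 = 7.0.
The Pareto density is decreasing on [x_m, ∞), so the mode is x_m = 38.00.

38.00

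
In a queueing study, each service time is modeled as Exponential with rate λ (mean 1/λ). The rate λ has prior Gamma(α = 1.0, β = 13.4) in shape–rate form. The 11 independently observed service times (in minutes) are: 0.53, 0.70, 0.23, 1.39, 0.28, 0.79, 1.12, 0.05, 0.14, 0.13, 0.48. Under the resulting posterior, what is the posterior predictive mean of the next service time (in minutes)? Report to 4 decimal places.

With a Gamma(shape α, rate β) prior on the exponential rate λ, the posterior after n observations with total T = Σxᵢ is Gamma(α+n, β+T).
Sum of observations T = 5.84 minutes; n = 11.
Posterior: Gamma(1.0+11, 13.4+5.84) = Gamma(12.0, 19.24).
The predictive distribution for the next observation is Lomax; its mean is β/(α−1) = 19.24/11.0 = 1.7491.

1.7491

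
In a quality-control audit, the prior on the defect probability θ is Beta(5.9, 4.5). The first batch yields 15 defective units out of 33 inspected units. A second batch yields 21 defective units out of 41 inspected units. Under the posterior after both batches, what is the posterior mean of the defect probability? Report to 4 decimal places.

The Beta prior is conjugate to a Binomial/Bernoulli likelihood; the update adds successes to α and failures to β.
After batch 1: Beta(5.9+15, 4.5+18) = Beta(20.9, 22.5).
After batch 2: Beta(20.9+21, 22.5+20) = Beta(41.9, 42.5).
Posterior mean = α/(α+β) = 41.9/84.4 = 0.4964.

0.4964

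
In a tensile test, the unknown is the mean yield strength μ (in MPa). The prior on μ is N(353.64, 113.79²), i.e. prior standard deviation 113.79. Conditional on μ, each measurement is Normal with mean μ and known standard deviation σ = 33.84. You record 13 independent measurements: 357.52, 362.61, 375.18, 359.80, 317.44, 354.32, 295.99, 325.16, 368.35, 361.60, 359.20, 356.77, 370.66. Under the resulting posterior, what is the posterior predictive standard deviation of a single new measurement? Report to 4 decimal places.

35.1090

For Normal data with known variance σ², a Normal(μ₀, σ₀²) prior on μ is conjugate. Posterior precision = 1/σ₀² + n/σ²; posterior mean is the precision-weighted average of μ₀ and x̄.
σ₀² = 113.79² = 12948.1641, σ² = 33.84² = 1145.1456; σ² + n·σ₀² = 1145.1456 + 13·12948.1641 = 169471.2789.
Posterior precision = 1/σ₀² + n/σ² = 1/12948.1641 + 13/1145.1456 = (σ² + n·σ₀²)/(σ₀²σ²) = 169471.2789/(12948.1641·1145.1456); posterior variance σₙ² = σ₀²σ²/(σ² + n·σ₀²) = 12948.1641·1145.1456/169471.2789 = 87.492897.
Predictive variance for one new observation = σₙ² + σ² = 12948.1641·1145.1456/169471.2789 + 1145.1456 = σ²·(σ₀² + 169471.2789)/169471.2789 = 1145.1456·182419.443/169471.2789 = 1232.638497; SD = √(1145.1456·182419.443/169471.2789) = 35.1090.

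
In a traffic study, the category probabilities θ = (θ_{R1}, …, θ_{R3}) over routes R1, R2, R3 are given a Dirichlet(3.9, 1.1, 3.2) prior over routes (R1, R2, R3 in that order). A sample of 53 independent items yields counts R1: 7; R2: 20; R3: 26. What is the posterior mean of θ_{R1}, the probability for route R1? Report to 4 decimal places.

0.1781

The Dirichlet prior is conjugate to the Multinomial likelihood: each posterior αⱼ = prior αⱼ + observed count nⱼ.
Posterior concentration: (10.9, 21.1, 29.2), total = 61.2.
E[θ_{R1}|data] = α_{R1}/Σα = 10.9/61.2 = 0.1781.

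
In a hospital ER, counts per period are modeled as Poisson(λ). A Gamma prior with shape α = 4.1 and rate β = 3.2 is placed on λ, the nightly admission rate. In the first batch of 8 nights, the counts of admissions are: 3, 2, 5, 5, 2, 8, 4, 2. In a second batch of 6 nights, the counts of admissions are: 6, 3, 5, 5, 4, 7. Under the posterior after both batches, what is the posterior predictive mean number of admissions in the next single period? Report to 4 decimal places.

3.7849

With a Gamma(shape α, rate β) prior, the Poisson likelihood is conjugate: the posterior is Gamma(α + ΣXᵢ, β + n).
Batch 1: sum of counts S = 31 over n = 8 nights.
After batch 1: Gamma(α+S, β+n) = Gamma(4.1+31, 3.2+8) = Gamma(35.1, 11.2).
Batch 2: sum of counts S = 30 over n = 6 nights.
After batch 2: Gamma(α+S, β+n) = Gamma(35.1+30, 11.2+6) = Gamma(65.1, 17.2).
The predictive distribution for one future period is NegBinom with mean α/β = 3.7849.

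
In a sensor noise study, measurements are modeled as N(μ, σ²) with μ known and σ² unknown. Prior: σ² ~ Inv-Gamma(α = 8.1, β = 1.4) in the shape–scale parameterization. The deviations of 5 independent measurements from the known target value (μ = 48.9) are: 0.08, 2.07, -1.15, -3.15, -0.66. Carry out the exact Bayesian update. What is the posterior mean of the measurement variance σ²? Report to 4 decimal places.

0.9777

With known mean μ and an Inverse-Gamma(α, β) prior on σ², the Normal likelihood is conjugate: posterior is Inv-Gamma(α + n/2, β + Σ(xᵢ−μ)²/2).
Σ(xᵢ−μ)² = (0.08)² + (2.07)² + (-1.15)² + (-3.15)² + (-0.66)² = 15.9719.
Posterior: Inv-Gamma(8.1 + 5/2, 1.4 + 15.9719/2) = Inv-Gamma(10.60, 9.38595).
E[σ²|data] = β/(α−1) = 9.38595/9.60 = 0.9777.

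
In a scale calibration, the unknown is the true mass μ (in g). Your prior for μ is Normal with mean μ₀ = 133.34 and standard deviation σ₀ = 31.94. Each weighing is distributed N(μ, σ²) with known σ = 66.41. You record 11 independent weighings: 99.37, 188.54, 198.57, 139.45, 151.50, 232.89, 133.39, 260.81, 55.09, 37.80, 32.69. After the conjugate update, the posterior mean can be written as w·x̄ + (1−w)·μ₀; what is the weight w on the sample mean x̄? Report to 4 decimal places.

0.7179

For Normal data with known variance σ², a Normal(μ₀, σ₀²) prior on μ is conjugate. Posterior precision = 1/σ₀² + n/σ²; posterior mean is the precision-weighted average of μ₀ and x̄.
σ₀² = 31.94² = 1020.1636, σ² = 66.41² = 4410.2881. Prior precision 1/σ₀² = 1/1020.1636; data precision n/σ² = 11/4410.2881.
w = (n/σ²)/(1/σ₀² + n/σ²) = n·σ₀²/(σ² + n·σ₀²) = 11·1020.1636/(4410.2881 + 11·1020.1636) = 11221.7996/15632.0877 = 0.7179.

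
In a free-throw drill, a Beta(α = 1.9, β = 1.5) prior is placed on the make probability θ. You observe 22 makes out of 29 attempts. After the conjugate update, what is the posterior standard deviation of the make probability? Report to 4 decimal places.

0.0761

The Beta prior is conjugate to a Binomial/Bernoulli likelihood; the update adds successes to α and failures to β.
Posterior: Beta(α+k, β+n−k) = Beta(1.9+22, 1.5+7) = Beta(23.9, 8.5).
Var = αβ/((α+β)²(α+β+1)) = 23.9·8.5/(32.4²·33.4) = 0.00579402; SD = √0.00579402 = 0.0761.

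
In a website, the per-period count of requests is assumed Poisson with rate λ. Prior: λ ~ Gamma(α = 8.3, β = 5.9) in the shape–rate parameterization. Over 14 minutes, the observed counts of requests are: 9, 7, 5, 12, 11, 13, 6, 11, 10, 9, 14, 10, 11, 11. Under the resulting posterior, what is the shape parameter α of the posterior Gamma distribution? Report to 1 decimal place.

147.3

With a Gamma(shape α, rate β) prior, the Poisson likelihood is conjugate: the posterior is Gamma(α + ΣXᵢ, β + n).
Sum of counts S = 139 over n = 14 minutes.
Posterior: Gamma(α+S, β+n) = Gamma(8.3+139, 5.9+14) = Gamma(147.3, 19.9).
Posterior α = 147.3.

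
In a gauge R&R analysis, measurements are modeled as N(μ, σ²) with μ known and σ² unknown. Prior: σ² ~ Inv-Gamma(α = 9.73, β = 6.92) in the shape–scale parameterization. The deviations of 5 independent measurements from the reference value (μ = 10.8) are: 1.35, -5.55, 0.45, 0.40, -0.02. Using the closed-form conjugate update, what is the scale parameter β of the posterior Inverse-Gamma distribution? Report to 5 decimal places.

23.41395

With known mean μ and an Inverse-Gamma(α, β) prior on σ², the Normal likelihood is conjugate: posterior is Inv-Gamma(α + n/2, β + Σ(xᵢ−μ)²/2).
Σ(xᵢ−μ)² = (1.35)² + (-5.55)² + (0.45)² + (0.40)² + (-0.02)² = 32.9879.
Posterior: Inv-Gamma(9.73 + 5/2, 6.92 + 32.9879/2) = Inv-Gamma(12.23, 23.41395).
Posterior β = 23.41395.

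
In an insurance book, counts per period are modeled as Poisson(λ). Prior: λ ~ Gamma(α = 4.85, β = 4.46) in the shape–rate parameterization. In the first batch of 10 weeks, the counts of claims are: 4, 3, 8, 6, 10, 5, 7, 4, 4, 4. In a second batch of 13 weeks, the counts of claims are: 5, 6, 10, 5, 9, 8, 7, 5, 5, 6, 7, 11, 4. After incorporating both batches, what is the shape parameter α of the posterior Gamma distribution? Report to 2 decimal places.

147.85

With a Gamma(shape α, rate β) prior, the Poisson likelihood is conjugate: the posterior is Gamma(α + ΣXᵢ, β + n).
Batch 1: sum of counts S = 55 over n = 10 weeks.
After batch 1: Gamma(α+S, β+n) = Gamma(4.85+55, 4.46+10) = Gamma(59.85, 14.46).
Batch 2: sum of counts S = 88 over n = 13 weeks.
After batch 2: Gamma(α+S, β+n) = Gamma(59.85+88, 14.46+13) = Gamma(147.85, 27.46).
Posterior α = 147.85.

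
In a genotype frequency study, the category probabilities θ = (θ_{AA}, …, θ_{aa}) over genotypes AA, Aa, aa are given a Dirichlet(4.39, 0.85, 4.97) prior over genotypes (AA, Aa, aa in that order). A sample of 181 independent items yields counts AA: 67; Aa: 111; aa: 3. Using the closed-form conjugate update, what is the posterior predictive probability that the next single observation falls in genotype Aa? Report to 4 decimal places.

0.5850

The Dirichlet prior is conjugate to the Multinomial likelihood: each posterior αⱼ = prior αⱼ + observed count nⱼ.
Posterior concentration: (71.39, 111.85, 7.97), total = 191.21.
P(next = Aa | data) = α_{Aa}/Σα = 0.5850.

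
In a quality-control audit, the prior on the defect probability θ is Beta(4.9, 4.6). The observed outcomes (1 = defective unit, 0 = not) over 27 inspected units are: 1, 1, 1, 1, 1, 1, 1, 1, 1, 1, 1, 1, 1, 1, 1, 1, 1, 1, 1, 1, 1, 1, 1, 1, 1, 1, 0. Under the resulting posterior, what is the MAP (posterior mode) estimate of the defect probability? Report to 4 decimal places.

0.8667

The Beta prior is conjugate to a Binomial/Bernoulli likelihood; the update adds successes to α and failures to β.
Posterior: Beta(α+k, β+n−k) = Beta(4.9+26, 4.6+1) = Beta(30.9, 5.6).
Mode of Beta(a,b) for a,b>1 is (a−1)/(a+b−2) = 29.9/34.5 = 0.8667.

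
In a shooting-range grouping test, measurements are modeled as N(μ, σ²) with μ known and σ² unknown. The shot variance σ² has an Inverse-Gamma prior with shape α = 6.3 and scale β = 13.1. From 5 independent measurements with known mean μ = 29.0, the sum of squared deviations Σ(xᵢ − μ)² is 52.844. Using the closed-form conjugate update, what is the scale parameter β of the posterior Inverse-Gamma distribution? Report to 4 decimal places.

39.5220

With known mean μ and an Inverse-Gamma(α, β) prior on σ², the Normal likelihood is conjugate: posterior is Inv-Gamma(α + n/2, β + Σ(xᵢ−μ)²/2).
Posterior: Inv-Gamma(6.3 + 5/2, 13.1 + 52.844/2) = Inv-Gamma(8.80, 39.5220).
Posterior β = 39.5220.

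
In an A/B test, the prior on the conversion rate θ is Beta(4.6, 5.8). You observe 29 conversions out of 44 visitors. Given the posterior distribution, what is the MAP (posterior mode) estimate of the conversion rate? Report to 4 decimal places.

0.6221

The Beta prior is conjugate to a Binomial/Bernoulli likelihood; the update adds successes to α and failures to β.
Posterior: Beta(α+k, β+n−k) = Beta(4.6+29, 5.8+15) = Beta(33.6, 20.8).
Mode of Beta(a,b) for a,b>1 is (a−1)/(a+b−2) = 32.6/52.4 = 0.6221.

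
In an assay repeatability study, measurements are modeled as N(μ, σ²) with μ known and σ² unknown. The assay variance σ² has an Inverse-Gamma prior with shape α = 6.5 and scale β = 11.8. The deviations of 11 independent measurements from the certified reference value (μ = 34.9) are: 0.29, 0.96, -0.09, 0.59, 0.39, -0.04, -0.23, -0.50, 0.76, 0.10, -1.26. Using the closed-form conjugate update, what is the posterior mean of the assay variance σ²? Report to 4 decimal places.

With known mean μ and an Inverse-Gamma(α, β) prior on σ², the Normal likelihood is conjugate: posterior is Inv-Gamma(α + n/2, β + Σ(xᵢ−μ)²/2).
Σ(xᵢ−μ)² = (0.29)² + (0.96)² + (-0.09)² + (0.59)² + (0.39)² + (-0.04)² + (-0.23)² + (-0.50)² + (0.76)² + (0.10)² + (-1.26)² = 3.9937.
Posterior: Inv-Gamma(6.5 + 11/2, 11.8 + 3.9937/2) = Inv-Gamma(12.00, 13.79685).
E[σ²|data] = β/(α−1) = 13.79685/11.00 = 1.2543.

1.2543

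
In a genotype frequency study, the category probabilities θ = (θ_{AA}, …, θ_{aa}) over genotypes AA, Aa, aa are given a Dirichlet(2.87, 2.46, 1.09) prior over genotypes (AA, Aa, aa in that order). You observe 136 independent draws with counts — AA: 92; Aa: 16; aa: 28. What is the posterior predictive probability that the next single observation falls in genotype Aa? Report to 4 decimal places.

The Dirichlet prior is conjugate to the Multinomial likelihood: each posterior αⱼ = prior αⱼ + observed count nⱼ.
Posterior concentration: (94.87, 18.46, 29.09), total = 142.42.
P(next = Aa | data) = α_{Aa}/Σα = 0.1296.

0.1296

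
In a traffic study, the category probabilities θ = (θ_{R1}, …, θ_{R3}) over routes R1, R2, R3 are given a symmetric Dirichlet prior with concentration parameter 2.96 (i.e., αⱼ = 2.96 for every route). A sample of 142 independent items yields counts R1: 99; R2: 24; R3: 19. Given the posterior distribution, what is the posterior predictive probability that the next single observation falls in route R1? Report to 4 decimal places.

0.6758

The Dirichlet prior is conjugate to the Multinomial likelihood: each posterior αⱼ = prior αⱼ + observed count nⱼ.
Posterior concentration: (101.96, 26.96, 21.96), total = 150.88.
P(next = R1 | data) = α_{R1}/Σα = 0.6758.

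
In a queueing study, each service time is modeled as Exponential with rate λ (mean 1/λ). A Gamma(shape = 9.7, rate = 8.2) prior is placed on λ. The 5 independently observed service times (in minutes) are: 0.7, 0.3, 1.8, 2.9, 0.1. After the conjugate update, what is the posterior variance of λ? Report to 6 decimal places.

With a Gamma(shape α, rate β) prior on the exponential rate λ, the posterior after n observations with total T = Σxᵢ is Gamma(α+n, β+T).
Sum of observations T = 5.8 minutes; n = 5.
Posterior: Gamma(9.7+5, 8.2+5.8) = Gamma(14.7, 14.0).
Var = α/β² = 0.075000.

0.075000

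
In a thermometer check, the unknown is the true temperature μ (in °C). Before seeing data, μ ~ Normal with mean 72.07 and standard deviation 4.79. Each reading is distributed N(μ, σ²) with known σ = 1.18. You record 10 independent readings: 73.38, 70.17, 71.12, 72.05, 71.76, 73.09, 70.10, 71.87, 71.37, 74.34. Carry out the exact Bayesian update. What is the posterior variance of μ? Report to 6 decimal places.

For Normal data with known variance σ², a Normal(μ₀, σ₀²) prior on μ is conjugate. Posterior precision = 1/σ₀² + n/σ²; posterior mean is the precision-weighted average of μ₀ and x̄.
σ₀² = 4.79² = 22.9441, σ² = 1.18² = 1.3924; σ² + n·σ₀² = 1.3924 + 10·22.9441 = 230.8334.
Posterior precision = 1/σ₀² + n/σ² = 1/22.9441 + 10/1.3924 = (σ² + n·σ₀²)/(σ₀²σ²) = 230.8334/(22.9441·1.3924); posterior variance σₙ² = σ₀²σ²/(σ² + n·σ₀²) = 22.9441·1.3924/230.8334 = 0.138400.

0.138400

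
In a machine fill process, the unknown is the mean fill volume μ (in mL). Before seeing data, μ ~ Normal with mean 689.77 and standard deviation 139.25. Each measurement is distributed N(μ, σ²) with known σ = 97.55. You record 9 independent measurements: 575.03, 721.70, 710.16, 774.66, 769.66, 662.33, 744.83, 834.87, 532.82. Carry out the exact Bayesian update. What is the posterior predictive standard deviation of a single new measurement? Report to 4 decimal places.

For Normal data with known variance σ², a Normal(μ₀, σ₀²) prior on μ is conjugate. Posterior precision = 1/σ₀² + n/σ²; posterior mean is the precision-weighted average of μ₀ and x̄.
σ₀² = 139.25² = 19390.5625, σ² = 97.55² = 9516.0025; σ² + n·σ₀² = 9516.0025 + 9·19390.5625 = 184031.065.
Posterior precision = 1/σ₀² + n/σ² = 1/19390.5625 + 9/9516.0025 = (σ² + n·σ₀²)/(σ₀²σ²) = 184031.065/(19390.5625·9516.0025); posterior variance σₙ² = σ₀²σ²/(σ² + n·σ₀²) = 19390.5625·9516.0025/184031.065 = 1002.660291.
Predictive variance for one new observation = σₙ² + σ² = 19390.5625·9516.0025/184031.065 + 9516.0025 = σ²·(σ₀² + 184031.065)/184031.065 = 9516.0025·203421.6275/184031.065 = 10518.662791; SD = √(9516.0025·203421.6275/184031.065) = 102.5605.

102.5605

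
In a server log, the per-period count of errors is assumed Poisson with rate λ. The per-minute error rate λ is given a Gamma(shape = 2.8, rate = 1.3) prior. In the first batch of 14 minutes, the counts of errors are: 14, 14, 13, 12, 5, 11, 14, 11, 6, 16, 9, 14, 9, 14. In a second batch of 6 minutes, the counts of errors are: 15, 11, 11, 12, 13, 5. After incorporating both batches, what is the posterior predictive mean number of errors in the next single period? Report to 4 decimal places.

10.8826

With a Gamma(shape α, rate β) prior, the Poisson likelihood is conjugate: the posterior is Gamma(α + ΣXᵢ, β + n).
Batch 1: sum of counts S = 162 over n = 14 minutes.
After batch 1: Gamma(α+S, β+n) = Gamma(2.8+162, 1.3+14) = Gamma(164.8, 15.3).
Batch 2: sum of counts S = 67 over n = 6 minutes.
After batch 2: Gamma(α+S, β+n) = Gamma(164.8+67, 15.3+6) = Gamma(231.8, 21.3).
The predictive distribution for one future period is NegBinom with mean α/β = 10.8826.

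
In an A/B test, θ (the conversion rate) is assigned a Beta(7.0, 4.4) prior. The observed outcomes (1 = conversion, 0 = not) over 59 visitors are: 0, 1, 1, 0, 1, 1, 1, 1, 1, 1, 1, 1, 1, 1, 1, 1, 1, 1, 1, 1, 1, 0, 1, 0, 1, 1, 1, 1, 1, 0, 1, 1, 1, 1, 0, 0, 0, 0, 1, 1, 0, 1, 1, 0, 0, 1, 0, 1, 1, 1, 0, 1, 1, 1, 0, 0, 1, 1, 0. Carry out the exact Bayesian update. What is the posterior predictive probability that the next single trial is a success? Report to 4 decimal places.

The Beta prior is conjugate to a Binomial/Bernoulli likelihood; the update adds successes to α and failures to β.
Posterior: Beta(α+k, β+n−k) = Beta(7.0+42, 4.4+17) = Beta(49.0, 21.4).
For a single future Bernoulli trial, P(success | data) = α/(α+β) = 0.6960.

0.6960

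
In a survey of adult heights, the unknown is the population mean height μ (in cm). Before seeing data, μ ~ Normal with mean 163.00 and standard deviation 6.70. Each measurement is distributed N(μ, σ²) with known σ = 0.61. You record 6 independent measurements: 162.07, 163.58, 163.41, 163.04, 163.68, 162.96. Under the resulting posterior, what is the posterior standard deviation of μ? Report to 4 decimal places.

0.2489

For Normal data with known variance σ², a Normal(μ₀, σ₀²) prior on μ is conjugate. Posterior precision = 1/σ₀² + n/σ²; posterior mean is the precision-weighted average of μ₀ and x̄.
σ₀² = 6.70² = 44.89, σ² = 0.61² = 0.3721; σ² + n·σ₀² = 0.3721 + 6·44.89 = 269.7121.
Posterior precision = 1/σ₀² + n/σ² = 1/44.89 + 6/0.3721 = (σ² + n·σ₀²)/(σ₀²σ²) = 269.7121/(44.89·0.3721); posterior variance σₙ² = σ₀²σ²/(σ² + n·σ₀²) = 44.89·0.3721/269.7121 = 0.061931.
Posterior SD = √σₙ² = √(44.89·0.3721/269.7121) = 0.2489.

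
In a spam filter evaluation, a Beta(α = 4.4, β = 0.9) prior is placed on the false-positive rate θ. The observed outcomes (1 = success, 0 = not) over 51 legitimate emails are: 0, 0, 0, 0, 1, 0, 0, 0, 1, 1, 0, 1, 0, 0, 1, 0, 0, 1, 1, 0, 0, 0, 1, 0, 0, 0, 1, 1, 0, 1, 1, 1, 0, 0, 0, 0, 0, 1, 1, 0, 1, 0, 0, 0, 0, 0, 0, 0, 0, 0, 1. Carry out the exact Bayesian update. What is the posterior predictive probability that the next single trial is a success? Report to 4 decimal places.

0.3801

The Beta prior is conjugate to a Binomial/Bernoulli likelihood; the update adds successes to α and failures to β.
Posterior: Beta(α+k, β+n−k) = Beta(4.4+17, 0.9+34) = Beta(21.4, 34.9).
For a single future Bernoulli trial, P(success | data) = α/(α+β) = 0.3801.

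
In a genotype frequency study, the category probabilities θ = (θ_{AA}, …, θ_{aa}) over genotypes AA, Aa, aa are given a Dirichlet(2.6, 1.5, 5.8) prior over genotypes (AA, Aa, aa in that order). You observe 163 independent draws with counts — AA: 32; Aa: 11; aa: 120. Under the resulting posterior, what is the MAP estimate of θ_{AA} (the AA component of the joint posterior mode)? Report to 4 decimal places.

0.1978

The Dirichlet prior is conjugate to the Multinomial likelihood: each posterior αⱼ = prior αⱼ + observed count nⱼ.
Posterior concentration: (34.6, 12.5, 125.8), total = 172.9.
Joint mode component: (α_{AA}−1)/(Σα−K) = 33.6/169.9 = 0.1978.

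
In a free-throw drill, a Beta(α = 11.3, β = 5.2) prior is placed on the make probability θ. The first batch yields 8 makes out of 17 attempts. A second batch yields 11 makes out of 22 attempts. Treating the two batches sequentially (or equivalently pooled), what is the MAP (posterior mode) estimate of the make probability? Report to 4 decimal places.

0.5477

The Beta prior is conjugate to a Binomial/Bernoulli likelihood; the update adds successes to α and failures to β.
After batch 1: Beta(11.3+8, 5.2+9) = Beta(19.3, 14.2).
After batch 2: Beta(19.3+11, 14.2+11) = Beta(30.3, 25.2).
Mode of Beta(a,b) for a,b>1 is (a−1)/(a+b−2) = 29.3/53.5 = 0.5477.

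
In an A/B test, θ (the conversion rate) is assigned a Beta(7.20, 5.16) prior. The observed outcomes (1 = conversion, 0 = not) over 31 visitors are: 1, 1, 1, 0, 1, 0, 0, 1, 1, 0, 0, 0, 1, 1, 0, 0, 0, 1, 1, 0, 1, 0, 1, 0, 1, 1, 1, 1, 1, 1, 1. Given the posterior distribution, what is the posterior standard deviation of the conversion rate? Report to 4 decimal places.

The Beta prior is conjugate to a Binomial/Bernoulli likelihood; the update adds successes to α and failures to β.
Posterior: Beta(α+k, β+n−k) = Beta(7.20+19, 5.16+12) = Beta(26.20, 17.16).
Var = αβ/((α+β)²(α+β+1)) = 26.20·17.16/(43.36²·44.36) = 0.00539074; SD = √0.00539074 = 0.0734.

0.0734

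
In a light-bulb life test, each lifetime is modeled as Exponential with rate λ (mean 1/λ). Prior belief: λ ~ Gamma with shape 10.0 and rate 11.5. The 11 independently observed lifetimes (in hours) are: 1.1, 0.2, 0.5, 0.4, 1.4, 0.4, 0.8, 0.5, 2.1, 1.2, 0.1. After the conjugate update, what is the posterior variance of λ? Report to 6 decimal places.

With a Gamma(shape α, rate β) prior on the exponential rate λ, the posterior after n observations with total T = Σxᵢ is Gamma(α+n, β+T).
Sum of observations T = 8.7 hours; n = 11.
Posterior: Gamma(10.0+11, 11.5+8.7) = Gamma(21.0, 20.2).
Var = α/β² = 0.051466.

0.051466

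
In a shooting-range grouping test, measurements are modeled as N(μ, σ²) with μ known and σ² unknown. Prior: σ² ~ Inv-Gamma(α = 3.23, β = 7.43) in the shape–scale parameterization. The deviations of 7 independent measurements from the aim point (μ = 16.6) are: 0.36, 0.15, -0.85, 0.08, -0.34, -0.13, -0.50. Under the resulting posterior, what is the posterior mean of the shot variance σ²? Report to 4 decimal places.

With known mean μ and an Inverse-Gamma(α, β) prior on σ², the Normal likelihood is conjugate: posterior is Inv-Gamma(α + n/2, β + Σ(xᵢ−μ)²/2).
Σ(xᵢ−μ)² = (0.36)² + (0.15)² + (-0.85)² + (0.08)² + (-0.34)² + (-0.13)² + (-0.50)² = 1.2635.
Posterior: Inv-Gamma(3.23 + 7/2, 7.43 + 1.2635/2) = Inv-Gamma(6.73, 8.06175).
E[σ²|data] = β/(α−1) = 8.06175/5.73 = 1.4069.

1.4069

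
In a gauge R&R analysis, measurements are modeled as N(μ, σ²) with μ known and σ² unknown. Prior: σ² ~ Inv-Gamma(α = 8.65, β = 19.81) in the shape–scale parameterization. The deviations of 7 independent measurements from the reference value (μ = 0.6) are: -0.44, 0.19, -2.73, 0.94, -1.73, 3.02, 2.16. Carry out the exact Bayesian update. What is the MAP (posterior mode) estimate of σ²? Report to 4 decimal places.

2.4702

With known mean μ and an Inverse-Gamma(α, β) prior on σ², the Normal likelihood is conjugate: posterior is Inv-Gamma(α + n/2, β + Σ(xᵢ−μ)²/2).
Σ(xᵢ−μ)² = (-0.44)² + (0.19)² + (-2.73)² + (0.94)² + (-1.73)² + (3.02)² + (2.16)² = 25.3451.
Posterior: Inv-Gamma(8.65 + 7/2, 19.81 + 25.3451/2) = Inv-Gamma(12.15, 32.48255).
Mode = β/(α+1) = 32.48255/13.15 = 2.4702.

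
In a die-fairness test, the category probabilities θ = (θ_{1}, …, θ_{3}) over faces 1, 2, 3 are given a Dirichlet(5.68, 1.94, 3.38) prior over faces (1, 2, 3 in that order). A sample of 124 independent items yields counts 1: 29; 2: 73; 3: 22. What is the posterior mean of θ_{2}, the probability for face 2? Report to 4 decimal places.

The Dirichlet prior is conjugate to the Multinomial likelihood: each posterior αⱼ = prior αⱼ + observed count nⱼ.
Posterior concentration: (34.68, 74.94, 25.38), total = 135.00.
E[θ_{2}|data] = α_{2}/Σα = 74.94/135.00 = 0.5551.

0.5551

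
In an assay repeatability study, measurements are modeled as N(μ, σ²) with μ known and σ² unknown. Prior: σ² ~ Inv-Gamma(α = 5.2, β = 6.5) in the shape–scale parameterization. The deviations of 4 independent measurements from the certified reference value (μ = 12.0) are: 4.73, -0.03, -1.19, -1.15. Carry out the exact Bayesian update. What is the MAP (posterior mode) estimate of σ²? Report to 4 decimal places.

2.3239

With known mean μ and an Inverse-Gamma(α, β) prior on σ², the Normal likelihood is conjugate: posterior is Inv-Gamma(α + n/2, β + Σ(xᵢ−μ)²/2).
Σ(xᵢ−μ)² = (4.73)² + (-0.03)² + (-1.19)² + (-1.15)² = 25.1124.
Posterior: Inv-Gamma(5.2 + 4/2, 6.5 + 25.1124/2) = Inv-Gamma(7.20, 19.05620).
Mode = β/(α+1) = 19.05620/8.20 = 2.3239.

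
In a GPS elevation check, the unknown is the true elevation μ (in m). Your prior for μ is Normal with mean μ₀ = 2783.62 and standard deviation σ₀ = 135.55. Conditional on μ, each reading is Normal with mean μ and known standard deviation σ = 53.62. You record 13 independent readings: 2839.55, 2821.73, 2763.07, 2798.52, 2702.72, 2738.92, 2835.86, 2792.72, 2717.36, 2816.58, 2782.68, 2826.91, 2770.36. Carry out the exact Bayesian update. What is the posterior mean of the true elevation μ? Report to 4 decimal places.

2785.1341

For Normal data with known variance σ², a Normal(μ₀, σ₀²) prior on μ is conjugate. Posterior precision = 1/σ₀² + n/σ²; posterior mean is the precision-weighted average of μ₀ and x̄.
Σxᵢ = 2839.55 + 2821.73 + 2763.07 + 2798.52 + 2702.72 + 2738.92 + 2835.86 + 2792.72 + 2717.36 + 2816.58 + 2782.68 + 2826.91 + 2770.36 = 36206.98, so n·x̄ = 36206.98.
σ₀² = 135.55² = 18373.8025, σ² = 53.62² = 2875.1044; σ² + n·σ₀² = 2875.1044 + 13·18373.8025 = 241734.5369.
Posterior mean = (μ₀/σ₀² + n·x̄/σ²)/(1/σ₀² + n/σ²) = (σ²·μ₀ + σ₀²·n·x̄)/(σ² + n·σ₀²) = (2875.1044·2783.62 + 18373.8025·36206.98)/241734.5369 = 673263097.751378/241734.5369 = 2785.1341.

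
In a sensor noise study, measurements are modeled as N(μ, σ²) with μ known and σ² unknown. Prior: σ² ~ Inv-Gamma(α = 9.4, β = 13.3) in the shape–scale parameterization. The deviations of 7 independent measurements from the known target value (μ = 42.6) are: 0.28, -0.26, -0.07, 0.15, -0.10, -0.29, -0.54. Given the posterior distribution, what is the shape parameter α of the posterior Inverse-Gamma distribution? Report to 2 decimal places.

12.90

With known mean μ and an Inverse-Gamma(α, β) prior on σ², the Normal likelihood is conjugate: posterior is Inv-Gamma(α + n/2, β + Σ(xᵢ−μ)²/2).
Σ(xᵢ−μ)² = (0.28)² + (-0.26)² + (-0.07)² + (0.15)² + (-0.10)² + (-0.29)² + (-0.54)² = 0.5591.
Posterior: Inv-Gamma(9.4 + 7/2, 13.3 + 0.5591/2) = Inv-Gamma(12.90, 13.57955).
Posterior α = 12.90.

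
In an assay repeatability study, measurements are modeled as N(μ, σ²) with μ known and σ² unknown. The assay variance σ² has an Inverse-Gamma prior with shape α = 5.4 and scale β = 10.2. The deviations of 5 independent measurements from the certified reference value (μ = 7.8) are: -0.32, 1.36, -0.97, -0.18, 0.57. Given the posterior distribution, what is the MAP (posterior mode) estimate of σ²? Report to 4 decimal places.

1.3287

With known mean μ and an Inverse-Gamma(α, β) prior on σ², the Normal likelihood is conjugate: posterior is Inv-Gamma(α + n/2, β + Σ(xᵢ−μ)²/2).
Σ(xᵢ−μ)² = (-0.32)² + (1.36)² + (-0.97)² + (-0.18)² + (0.57)² = 3.2502.
Posterior: Inv-Gamma(5.4 + 5/2, 10.2 + 3.2502/2) = Inv-Gamma(7.90, 11.82510).
Mode = β/(α+1) = 11.82510/8.90 = 1.3287.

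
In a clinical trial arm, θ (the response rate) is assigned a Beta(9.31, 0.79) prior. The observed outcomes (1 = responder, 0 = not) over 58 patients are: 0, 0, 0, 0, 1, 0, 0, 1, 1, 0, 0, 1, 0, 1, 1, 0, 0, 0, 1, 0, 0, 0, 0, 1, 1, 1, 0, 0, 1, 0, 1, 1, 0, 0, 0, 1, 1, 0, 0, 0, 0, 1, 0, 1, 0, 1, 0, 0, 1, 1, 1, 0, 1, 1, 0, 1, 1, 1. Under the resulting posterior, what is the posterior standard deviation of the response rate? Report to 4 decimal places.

0.0601

The Beta prior is conjugate to a Binomial/Bernoulli likelihood; the update adds successes to α and failures to β.
Posterior: Beta(α+k, β+n−k) = Beta(9.31+26, 0.79+32) = Beta(35.31, 32.79).
Var = αβ/((α+β)²(α+β+1)) = 35.31·32.79/(68.10²·69.10) = 0.00361299; SD = √0.00361299 = 0.0601.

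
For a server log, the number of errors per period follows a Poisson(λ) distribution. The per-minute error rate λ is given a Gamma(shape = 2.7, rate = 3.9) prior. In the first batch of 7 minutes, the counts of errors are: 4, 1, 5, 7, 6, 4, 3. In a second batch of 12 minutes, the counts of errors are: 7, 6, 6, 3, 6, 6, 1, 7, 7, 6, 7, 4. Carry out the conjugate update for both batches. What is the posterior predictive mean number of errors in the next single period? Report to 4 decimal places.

4.3100

With a Gamma(shape α, rate β) prior, the Poisson likelihood is conjugate: the posterior is Gamma(α + ΣXᵢ, β + n).
Batch 1: sum of counts S = 30 over n = 7 minutes.
After batch 1: Gamma(α+S, β+n) = Gamma(2.7+30, 3.9+7) = Gamma(32.7, 10.9).
Batch 2: sum of counts S = 66 over n = 12 minutes.
After batch 2: Gamma(α+S, β+n) = Gamma(32.7+66, 10.9+12) = Gamma(98.7, 22.9).
The predictive distribution for one future period is NegBinom with mean α/β = 4.3100.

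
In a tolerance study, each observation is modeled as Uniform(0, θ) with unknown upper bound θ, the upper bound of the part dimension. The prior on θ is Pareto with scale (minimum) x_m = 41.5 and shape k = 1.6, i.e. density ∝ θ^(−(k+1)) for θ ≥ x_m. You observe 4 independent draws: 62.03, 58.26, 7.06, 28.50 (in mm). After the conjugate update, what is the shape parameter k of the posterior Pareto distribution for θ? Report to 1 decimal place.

5.6

A Pareto(scale x_m, shape k) prior on the upper bound θ of Uniform(0, θ) is conjugate: posterior is Pareto(max(x_m, max xᵢ), k + n).
Sample maximum = 62.03; prior scale x_m = 41.5 → posterior scale = max = 62.03.
Posterior shape = 1.6 + 4 = 5.6.
Posterior shape k = 5.6.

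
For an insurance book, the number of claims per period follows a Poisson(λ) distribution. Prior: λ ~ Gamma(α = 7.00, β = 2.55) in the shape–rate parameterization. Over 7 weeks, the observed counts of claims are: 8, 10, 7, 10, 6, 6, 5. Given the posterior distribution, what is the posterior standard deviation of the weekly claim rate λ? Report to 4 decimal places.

0.8043

With a Gamma(shape α, rate β) prior, the Poisson likelihood is conjugate: the posterior is Gamma(α + ΣXᵢ, β + n).
Sum of counts S = 52 over n = 7 weeks.
Posterior: Gamma(α+S, β+n) = Gamma(7.00+52, 2.55+7) = Gamma(59.00, 9.55).
SD = √α/β = √59.00/9.55 = 0.8043.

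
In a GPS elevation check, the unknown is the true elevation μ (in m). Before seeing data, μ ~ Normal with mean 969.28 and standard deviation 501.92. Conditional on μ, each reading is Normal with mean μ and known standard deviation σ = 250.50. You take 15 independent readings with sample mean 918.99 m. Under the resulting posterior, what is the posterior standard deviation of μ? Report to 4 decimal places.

64.1484

For Normal data with known variance σ², a Normal(μ₀, σ₀²) prior on μ is conjugate. Posterior precision = 1/σ₀² + n/σ²; posterior mean is the precision-weighted average of μ₀ and x̄.
σ₀² = 501.92² = 251923.6864, σ² = 250.50² = 62750.25; σ² + n·σ₀² = 62750.25 + 15·251923.6864 = 3841605.546.
Posterior precision = 1/σ₀² + n/σ² = 1/251923.6864 + 15/62750.25 = (σ² + n·σ₀²)/(σ₀²σ²) = 3841605.546/(251923.6864·62750.25); posterior variance σₙ² = σ₀²σ²/(σ² + n·σ₀²) = 251923.6864·62750.25/3841605.546 = 4115.017566.
Posterior SD = √σₙ² = √(251923.6864·62750.25/3841605.546) = 64.1484.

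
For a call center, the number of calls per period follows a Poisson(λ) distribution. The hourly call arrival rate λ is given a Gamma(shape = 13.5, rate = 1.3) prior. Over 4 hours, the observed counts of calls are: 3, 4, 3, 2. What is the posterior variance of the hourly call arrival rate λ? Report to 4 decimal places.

0.9078

With a Gamma(shape α, rate β) prior, the Poisson likelihood is conjugate: the posterior is Gamma(α + ΣXᵢ, β + n).
Sum of counts S = 12 over n = 4 hours.
Posterior: Gamma(α+S, β+n) = Gamma(13.5+12, 1.3+4) = Gamma(25.5, 5.3).
Var = α/β² = 25.5/5.3² = 0.9078.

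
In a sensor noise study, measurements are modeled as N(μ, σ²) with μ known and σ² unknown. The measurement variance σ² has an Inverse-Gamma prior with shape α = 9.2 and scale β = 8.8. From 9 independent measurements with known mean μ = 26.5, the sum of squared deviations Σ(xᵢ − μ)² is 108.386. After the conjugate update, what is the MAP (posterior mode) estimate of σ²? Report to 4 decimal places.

4.2852

With known mean μ and an Inverse-Gamma(α, β) prior on σ², the Normal likelihood is conjugate: posterior is Inv-Gamma(α + n/2, β + Σ(xᵢ−μ)²/2).
Posterior: Inv-Gamma(9.2 + 9/2, 8.8 + 108.386/2) = Inv-Gamma(13.70, 62.9930).
Mode = β/(α+1) = 62.9930/14.70 = 4.2852.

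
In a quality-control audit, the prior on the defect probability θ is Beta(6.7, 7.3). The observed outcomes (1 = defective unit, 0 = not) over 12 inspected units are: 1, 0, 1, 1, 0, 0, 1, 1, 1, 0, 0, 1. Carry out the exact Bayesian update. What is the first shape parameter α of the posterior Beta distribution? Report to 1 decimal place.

The Beta prior is conjugate to a Binomial/Bernoulli likelihood; the update adds successes to α and failures to β.
Posterior: Beta(α+k, β+n−k) = Beta(6.7+7, 7.3+5) = Beta(13.7, 12.3).
Posterior α = 13.7.

13.7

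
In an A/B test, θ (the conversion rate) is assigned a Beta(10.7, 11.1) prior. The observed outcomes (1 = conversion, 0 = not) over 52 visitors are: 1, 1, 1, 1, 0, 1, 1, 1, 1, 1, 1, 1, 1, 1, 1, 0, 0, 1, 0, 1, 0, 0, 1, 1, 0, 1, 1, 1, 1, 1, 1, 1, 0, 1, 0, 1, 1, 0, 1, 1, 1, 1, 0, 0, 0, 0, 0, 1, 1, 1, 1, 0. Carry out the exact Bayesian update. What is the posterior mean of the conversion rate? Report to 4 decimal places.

The Beta prior is conjugate to a Binomial/Bernoulli likelihood; the update adds successes to α and failures to β.
Posterior: Beta(α+k, β+n−k) = Beta(10.7+36, 11.1+16) = Beta(46.7, 27.1).
Posterior mean = α/(α+β) = 46.7/73.8 = 0.6328.

0.6328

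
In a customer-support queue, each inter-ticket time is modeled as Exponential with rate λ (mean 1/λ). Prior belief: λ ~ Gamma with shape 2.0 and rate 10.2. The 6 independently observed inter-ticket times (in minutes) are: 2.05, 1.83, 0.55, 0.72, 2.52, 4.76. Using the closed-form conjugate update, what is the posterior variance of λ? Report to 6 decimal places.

With a Gamma(shape α, rate β) prior on the exponential rate λ, the posterior after n observations with total T = Σxᵢ is Gamma(α+n, β+T).
Sum of observations T = 12.43 minutes; n = 6.
Posterior: Gamma(2.0+6, 10.2+12.43) = Gamma(8.0, 22.63).
Var = α/β² = 0.015621.

0.015621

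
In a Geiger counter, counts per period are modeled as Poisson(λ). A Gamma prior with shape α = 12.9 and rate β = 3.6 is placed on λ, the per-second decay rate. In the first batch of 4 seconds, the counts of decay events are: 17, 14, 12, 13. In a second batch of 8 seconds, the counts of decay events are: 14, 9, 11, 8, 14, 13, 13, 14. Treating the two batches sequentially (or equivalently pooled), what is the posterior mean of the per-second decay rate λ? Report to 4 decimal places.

10.5705

With a Gamma(shape α, rate β) prior, the Poisson likelihood is conjugate: the posterior is Gamma(α + ΣXᵢ, β + n).
Batch 1: sum of counts S = 56 over n = 4 seconds.
After batch 1: Gamma(α+S, β+n) = Gamma(12.9+56, 3.6+4) = Gamma(68.9, 7.6).
Batch 2: sum of counts S = 96 over n = 8 seconds.
After batch 2: Gamma(α+S, β+n) = Gamma(68.9+96, 7.6+8) = Gamma(164.9, 15.6).
Posterior mean = α/β = 164.9/15.6 = 10.5705.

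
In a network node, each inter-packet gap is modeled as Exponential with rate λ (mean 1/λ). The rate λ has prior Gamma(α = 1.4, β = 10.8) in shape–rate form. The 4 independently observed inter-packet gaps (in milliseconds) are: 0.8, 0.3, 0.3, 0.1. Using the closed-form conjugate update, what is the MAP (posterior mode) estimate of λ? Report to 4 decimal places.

With a Gamma(shape α, rate β) prior on the exponential rate λ, the posterior after n observations with total T = Σxᵢ is Gamma(α+n, β+T).
Sum of observations T = 1.5 milliseconds; n = 4.
Posterior: Gamma(1.4+4, 10.8+1.5) = Gamma(5.4, 12.3).
Mode = (α−1)/β = 0.3577.

0.3577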